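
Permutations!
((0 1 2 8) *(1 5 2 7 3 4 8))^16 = (8)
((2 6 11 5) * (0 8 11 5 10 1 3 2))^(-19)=((0 8 11 10 1 3 2 6 5))^(-19)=(0 5 6 2 3 1 10 11 8)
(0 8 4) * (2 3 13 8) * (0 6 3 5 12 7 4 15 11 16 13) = [2, 1, 5, 0, 6, 12, 3, 4, 15, 9, 10, 16, 7, 8, 14, 11, 13] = (0 2 5 12 7 4 6 3)(8 15 11 16 13)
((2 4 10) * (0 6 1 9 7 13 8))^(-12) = ((0 6 1 9 7 13 8)(2 4 10))^(-12) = (0 1 7 8 6 9 13)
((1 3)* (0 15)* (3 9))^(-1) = (0 15)(1 3 9)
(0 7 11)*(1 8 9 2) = (0 7 11)(1 8 9 2) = [7, 8, 1, 3, 4, 5, 6, 11, 9, 2, 10, 0]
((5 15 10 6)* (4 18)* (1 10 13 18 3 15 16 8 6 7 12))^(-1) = ((1 10 7 12)(3 15 13 18 4)(5 16 8 6))^(-1) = (1 12 7 10)(3 4 18 13 15)(5 6 8 16)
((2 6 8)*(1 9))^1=((1 9)(2 6 8))^1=(1 9)(2 6 8)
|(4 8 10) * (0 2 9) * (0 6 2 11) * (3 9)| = 12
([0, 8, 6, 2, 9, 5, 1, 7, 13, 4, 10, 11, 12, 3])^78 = [0, 1, 2, 3, 4, 5, 6, 7, 8, 9, 10, 11, 12, 13]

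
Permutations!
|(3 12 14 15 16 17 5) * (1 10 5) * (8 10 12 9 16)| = 11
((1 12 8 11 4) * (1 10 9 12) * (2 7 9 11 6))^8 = (2 9 8)(4 11 10)(6 7 12)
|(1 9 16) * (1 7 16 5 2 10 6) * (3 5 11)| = |(1 9 11 3 5 2 10 6)(7 16)| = 8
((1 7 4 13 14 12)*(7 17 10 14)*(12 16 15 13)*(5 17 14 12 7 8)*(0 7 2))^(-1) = (0 2 4 7)(1 12 10 17 5 8 13 15 16 14)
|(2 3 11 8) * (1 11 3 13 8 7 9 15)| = 15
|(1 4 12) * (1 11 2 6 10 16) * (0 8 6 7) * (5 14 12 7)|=40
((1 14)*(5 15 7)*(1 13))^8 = ((1 14 13)(5 15 7))^8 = (1 13 14)(5 7 15)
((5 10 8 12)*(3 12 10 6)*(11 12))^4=(3 6 5 12 11)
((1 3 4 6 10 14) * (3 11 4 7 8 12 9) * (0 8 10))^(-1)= ((0 8 12 9 3 7 10 14 1 11 4 6))^(-1)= (0 6 4 11 1 14 10 7 3 9 12 8)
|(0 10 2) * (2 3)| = |(0 10 3 2)| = 4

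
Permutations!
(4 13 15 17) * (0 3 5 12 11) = (0 3 5 12 11)(4 13 15 17) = [3, 1, 2, 5, 13, 12, 6, 7, 8, 9, 10, 0, 11, 15, 14, 17, 16, 4]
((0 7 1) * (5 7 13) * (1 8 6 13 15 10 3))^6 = (0 15 10 3 1)(5 7 8 6 13)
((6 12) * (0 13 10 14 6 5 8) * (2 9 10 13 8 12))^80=(14)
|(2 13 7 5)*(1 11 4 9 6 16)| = 12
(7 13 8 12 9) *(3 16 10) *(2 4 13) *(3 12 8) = (2 4 13 3 16 10 12 9 7) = [0, 1, 4, 16, 13, 5, 6, 2, 8, 7, 12, 11, 9, 3, 14, 15, 10]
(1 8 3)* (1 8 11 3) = [0, 11, 2, 8, 4, 5, 6, 7, 1, 9, 10, 3] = (1 11 3 8)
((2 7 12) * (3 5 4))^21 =((2 7 12)(3 5 4))^21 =(12)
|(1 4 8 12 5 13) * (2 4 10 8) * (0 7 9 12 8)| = |(0 7 9 12 5 13 1 10)(2 4)| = 8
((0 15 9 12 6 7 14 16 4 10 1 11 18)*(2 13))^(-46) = (0 14 18 7 11 6 1 12 10 9 4 15 16)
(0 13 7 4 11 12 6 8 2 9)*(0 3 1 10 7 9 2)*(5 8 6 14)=(0 13 9 3 1 10 7 4 11 12 14 5 8)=[13, 10, 2, 1, 11, 8, 6, 4, 0, 3, 7, 12, 14, 9, 5]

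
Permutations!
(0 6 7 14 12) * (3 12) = (0 6 7 14 3 12) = [6, 1, 2, 12, 4, 5, 7, 14, 8, 9, 10, 11, 0, 13, 3]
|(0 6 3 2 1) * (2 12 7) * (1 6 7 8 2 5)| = 20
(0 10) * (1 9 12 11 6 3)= (0 10)(1 9 12 11 6 3)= [10, 9, 2, 1, 4, 5, 3, 7, 8, 12, 0, 6, 11]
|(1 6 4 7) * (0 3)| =4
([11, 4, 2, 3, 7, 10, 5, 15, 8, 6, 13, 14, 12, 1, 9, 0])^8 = (0 1 6)(4 5 11)(7 10 14)(9 15 13)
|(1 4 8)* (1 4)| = |(4 8)| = 2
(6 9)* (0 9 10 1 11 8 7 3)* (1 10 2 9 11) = [11, 1, 9, 0, 4, 5, 2, 3, 7, 6, 10, 8] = (0 11 8 7 3)(2 9 6)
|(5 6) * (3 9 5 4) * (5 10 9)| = 4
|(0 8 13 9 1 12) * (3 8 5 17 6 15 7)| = |(0 5 17 6 15 7 3 8 13 9 1 12)| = 12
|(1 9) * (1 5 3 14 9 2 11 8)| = 4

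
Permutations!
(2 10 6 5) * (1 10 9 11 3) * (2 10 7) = (1 7 2 9 11 3)(5 10 6) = [0, 7, 9, 1, 4, 10, 5, 2, 8, 11, 6, 3]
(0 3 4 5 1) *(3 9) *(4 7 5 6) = [9, 0, 2, 7, 6, 1, 4, 5, 8, 3] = (0 9 3 7 5 1)(4 6)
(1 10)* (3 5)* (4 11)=(1 10)(3 5)(4 11)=[0, 10, 2, 5, 11, 3, 6, 7, 8, 9, 1, 4]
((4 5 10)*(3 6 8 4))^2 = (3 8 5)(4 10 6)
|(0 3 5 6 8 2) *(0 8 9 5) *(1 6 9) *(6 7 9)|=|(0 3)(1 7 9 5 6)(2 8)|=10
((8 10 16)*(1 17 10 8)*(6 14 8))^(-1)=(1 16 10 17)(6 8 14)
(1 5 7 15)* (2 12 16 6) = (1 5 7 15)(2 12 16 6) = [0, 5, 12, 3, 4, 7, 2, 15, 8, 9, 10, 11, 16, 13, 14, 1, 6]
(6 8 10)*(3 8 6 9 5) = (3 8 10 9 5) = [0, 1, 2, 8, 4, 3, 6, 7, 10, 5, 9]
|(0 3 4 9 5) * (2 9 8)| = |(0 3 4 8 2 9 5)| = 7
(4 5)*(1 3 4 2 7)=[0, 3, 7, 4, 5, 2, 6, 1]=(1 3 4 5 2 7)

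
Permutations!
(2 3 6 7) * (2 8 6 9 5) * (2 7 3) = (3 9 5 7 8 6) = [0, 1, 2, 9, 4, 7, 3, 8, 6, 5]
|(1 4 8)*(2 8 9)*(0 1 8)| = |(0 1 4 9 2)| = 5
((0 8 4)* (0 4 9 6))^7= (0 6 9 8)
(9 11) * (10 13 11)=(9 10 13 11)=[0, 1, 2, 3, 4, 5, 6, 7, 8, 10, 13, 9, 12, 11]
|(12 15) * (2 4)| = |(2 4)(12 15)| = 2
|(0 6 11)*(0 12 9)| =5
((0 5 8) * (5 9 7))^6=((0 9 7 5 8))^6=(0 9 7 5 8)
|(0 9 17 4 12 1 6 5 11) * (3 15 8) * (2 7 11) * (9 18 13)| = |(0 18 13 9 17 4 12 1 6 5 2 7 11)(3 15 8)| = 39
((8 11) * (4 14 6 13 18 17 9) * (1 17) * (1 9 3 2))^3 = (1 2 3 17)(4 13)(6 9)(8 11)(14 18)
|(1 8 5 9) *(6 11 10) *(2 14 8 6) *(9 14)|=|(1 6 11 10 2 9)(5 14 8)|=6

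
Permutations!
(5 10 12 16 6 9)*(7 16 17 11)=[0, 1, 2, 3, 4, 10, 9, 16, 8, 5, 12, 7, 17, 13, 14, 15, 6, 11]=(5 10 12 17 11 7 16 6 9)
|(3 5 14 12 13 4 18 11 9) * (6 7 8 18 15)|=13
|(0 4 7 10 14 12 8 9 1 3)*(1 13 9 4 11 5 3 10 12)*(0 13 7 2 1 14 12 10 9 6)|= 24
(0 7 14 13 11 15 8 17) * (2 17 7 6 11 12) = (0 6 11 15 8 7 14 13 12 2 17) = [6, 1, 17, 3, 4, 5, 11, 14, 7, 9, 10, 15, 2, 12, 13, 8, 16, 0]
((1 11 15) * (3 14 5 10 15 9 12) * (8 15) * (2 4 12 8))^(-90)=(15)(2 4 12 3 14 5 10)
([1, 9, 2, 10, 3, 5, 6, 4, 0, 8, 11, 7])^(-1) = [8, 0, 2, 4, 7, 5, 6, 11, 9, 1, 3, 10]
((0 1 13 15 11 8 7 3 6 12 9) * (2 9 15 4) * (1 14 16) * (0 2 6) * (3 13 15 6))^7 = (0 7 1 3 8 16 4 11 14 13 15)(2 9)(6 12)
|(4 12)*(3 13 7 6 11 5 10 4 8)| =10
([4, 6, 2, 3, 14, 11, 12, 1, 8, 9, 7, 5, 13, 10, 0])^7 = (0 4 14)(1 6 12 13 10 7)(5 11)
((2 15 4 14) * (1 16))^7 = ((1 16)(2 15 4 14))^7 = (1 16)(2 14 4 15)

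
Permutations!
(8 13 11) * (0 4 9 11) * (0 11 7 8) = [4, 1, 2, 3, 9, 5, 6, 8, 13, 7, 10, 0, 12, 11] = (0 4 9 7 8 13 11)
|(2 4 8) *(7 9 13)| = |(2 4 8)(7 9 13)| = 3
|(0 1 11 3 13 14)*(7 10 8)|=6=|(0 1 11 3 13 14)(7 10 8)|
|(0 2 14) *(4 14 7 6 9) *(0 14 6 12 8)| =15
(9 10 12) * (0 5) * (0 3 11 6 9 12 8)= (12)(0 5 3 11 6 9 10 8)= [5, 1, 2, 11, 4, 3, 9, 7, 0, 10, 8, 6, 12]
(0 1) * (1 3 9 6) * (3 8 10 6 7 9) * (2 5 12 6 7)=(0 8 10 7 9 2 5 12 6 1)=[8, 0, 5, 3, 4, 12, 1, 9, 10, 2, 7, 11, 6]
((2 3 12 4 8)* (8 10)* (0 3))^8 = ((0 3 12 4 10 8 2))^8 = (0 3 12 4 10 8 2)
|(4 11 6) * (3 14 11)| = |(3 14 11 6 4)| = 5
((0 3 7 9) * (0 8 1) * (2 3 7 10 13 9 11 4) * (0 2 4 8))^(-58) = ((0 7 11 8 1 2 3 10 13 9))^(-58) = (0 11 1 3 13)(2 10 9 7 8)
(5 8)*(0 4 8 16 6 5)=(0 4 8)(5 16 6)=[4, 1, 2, 3, 8, 16, 5, 7, 0, 9, 10, 11, 12, 13, 14, 15, 6]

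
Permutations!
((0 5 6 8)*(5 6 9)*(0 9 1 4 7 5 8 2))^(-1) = (0 2 6)(1 5 7 4)(8 9)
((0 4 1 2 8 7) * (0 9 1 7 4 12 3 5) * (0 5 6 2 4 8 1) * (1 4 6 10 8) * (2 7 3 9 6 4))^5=((0 12 9)(1 4 3 10 8)(6 7))^5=(0 9 12)(6 7)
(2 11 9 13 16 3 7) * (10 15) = (2 11 9 13 16 3 7)(10 15) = [0, 1, 11, 7, 4, 5, 6, 2, 8, 13, 15, 9, 12, 16, 14, 10, 3]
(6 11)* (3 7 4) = (3 7 4)(6 11) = [0, 1, 2, 7, 3, 5, 11, 4, 8, 9, 10, 6]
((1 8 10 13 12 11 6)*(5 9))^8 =((1 8 10 13 12 11 6)(5 9))^8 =(1 8 10 13 12 11 6)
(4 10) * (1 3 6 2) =(1 3 6 2)(4 10) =[0, 3, 1, 6, 10, 5, 2, 7, 8, 9, 4]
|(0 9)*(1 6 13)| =|(0 9)(1 6 13)| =6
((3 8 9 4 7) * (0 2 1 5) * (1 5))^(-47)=(0 2 5)(3 4 8 7 9)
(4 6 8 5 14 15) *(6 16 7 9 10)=(4 16 7 9 10 6 8 5 14 15)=[0, 1, 2, 3, 16, 14, 8, 9, 5, 10, 6, 11, 12, 13, 15, 4, 7]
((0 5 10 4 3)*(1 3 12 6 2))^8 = ((0 5 10 4 12 6 2 1 3))^8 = (0 3 1 2 6 12 4 10 5)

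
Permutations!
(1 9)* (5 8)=[0, 9, 2, 3, 4, 8, 6, 7, 5, 1]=(1 9)(5 8)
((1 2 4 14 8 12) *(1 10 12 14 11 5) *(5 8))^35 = (14)(10 12)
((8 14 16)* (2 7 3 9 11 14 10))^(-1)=((2 7 3 9 11 14 16 8 10))^(-1)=(2 10 8 16 14 11 9 3 7)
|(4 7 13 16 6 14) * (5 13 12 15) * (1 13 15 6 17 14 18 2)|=22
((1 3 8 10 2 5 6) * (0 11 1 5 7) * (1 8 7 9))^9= ((0 11 8 10 2 9 1 3 7)(5 6))^9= (11)(5 6)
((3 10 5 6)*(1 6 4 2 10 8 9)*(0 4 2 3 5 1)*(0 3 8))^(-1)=(0 3 9 8 4)(1 10 2 5 6)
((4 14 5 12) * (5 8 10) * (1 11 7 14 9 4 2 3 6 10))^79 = ((1 11 7 14 8)(2 3 6 10 5 12)(4 9))^79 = (1 8 14 7 11)(2 3 6 10 5 12)(4 9)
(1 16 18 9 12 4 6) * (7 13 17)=(1 16 18 9 12 4 6)(7 13 17)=[0, 16, 2, 3, 6, 5, 1, 13, 8, 12, 10, 11, 4, 17, 14, 15, 18, 7, 9]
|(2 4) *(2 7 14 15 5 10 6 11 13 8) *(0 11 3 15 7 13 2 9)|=70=|(0 11 2 4 13 8 9)(3 15 5 10 6)(7 14)|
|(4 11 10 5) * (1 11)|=|(1 11 10 5 4)|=5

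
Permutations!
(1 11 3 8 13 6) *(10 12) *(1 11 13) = (1 13 6 11 3 8)(10 12) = [0, 13, 2, 8, 4, 5, 11, 7, 1, 9, 12, 3, 10, 6]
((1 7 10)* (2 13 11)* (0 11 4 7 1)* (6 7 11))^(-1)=((0 6 7 10)(2 13 4 11))^(-1)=(0 10 7 6)(2 11 4 13)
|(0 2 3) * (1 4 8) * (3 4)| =6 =|(0 2 4 8 1 3)|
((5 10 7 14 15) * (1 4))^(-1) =(1 4)(5 15 14 7 10)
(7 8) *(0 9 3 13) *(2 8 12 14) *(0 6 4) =(0 9 3 13 6 4)(2 8 7 12 14) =[9, 1, 8, 13, 0, 5, 4, 12, 7, 3, 10, 11, 14, 6, 2]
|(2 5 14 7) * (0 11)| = 4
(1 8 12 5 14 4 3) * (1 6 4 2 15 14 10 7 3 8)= [0, 1, 15, 6, 8, 10, 4, 3, 12, 9, 7, 11, 5, 13, 2, 14]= (2 15 14)(3 6 4 8 12 5 10 7)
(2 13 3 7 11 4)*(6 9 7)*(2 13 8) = (2 8)(3 6 9 7 11 4 13) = [0, 1, 8, 6, 13, 5, 9, 11, 2, 7, 10, 4, 12, 3]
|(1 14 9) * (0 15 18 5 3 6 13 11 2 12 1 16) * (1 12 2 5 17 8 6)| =|(0 15 18 17 8 6 13 11 5 3 1 14 9 16)| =14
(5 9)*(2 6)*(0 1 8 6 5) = (0 1 8 6 2 5 9) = [1, 8, 5, 3, 4, 9, 2, 7, 6, 0]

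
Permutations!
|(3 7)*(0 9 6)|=6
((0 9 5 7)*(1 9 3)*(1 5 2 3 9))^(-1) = (0 7 5 3 2 9)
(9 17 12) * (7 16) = [0, 1, 2, 3, 4, 5, 6, 16, 8, 17, 10, 11, 9, 13, 14, 15, 7, 12] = (7 16)(9 17 12)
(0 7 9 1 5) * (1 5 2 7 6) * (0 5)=[6, 2, 7, 3, 4, 5, 1, 9, 8, 0]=(0 6 1 2 7 9)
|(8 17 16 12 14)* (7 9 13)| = 15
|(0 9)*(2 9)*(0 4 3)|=|(0 2 9 4 3)|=5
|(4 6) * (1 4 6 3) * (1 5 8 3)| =6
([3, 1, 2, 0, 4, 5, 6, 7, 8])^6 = (8)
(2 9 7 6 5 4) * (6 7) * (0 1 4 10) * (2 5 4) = (0 1 2 9 6 4 5 10) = [1, 2, 9, 3, 5, 10, 4, 7, 8, 6, 0]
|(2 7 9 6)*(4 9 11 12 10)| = 8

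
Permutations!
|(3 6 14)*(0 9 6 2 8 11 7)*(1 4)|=|(0 9 6 14 3 2 8 11 7)(1 4)|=18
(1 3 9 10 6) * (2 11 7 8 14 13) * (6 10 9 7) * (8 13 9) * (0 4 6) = [4, 3, 11, 7, 6, 5, 1, 13, 14, 8, 10, 0, 12, 2, 9] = (0 4 6 1 3 7 13 2 11)(8 14 9)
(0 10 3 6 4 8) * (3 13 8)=(0 10 13 8)(3 6 4)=[10, 1, 2, 6, 3, 5, 4, 7, 0, 9, 13, 11, 12, 8]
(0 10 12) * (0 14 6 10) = (6 10 12 14) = [0, 1, 2, 3, 4, 5, 10, 7, 8, 9, 12, 11, 14, 13, 6]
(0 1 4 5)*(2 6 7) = [1, 4, 6, 3, 5, 0, 7, 2] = (0 1 4 5)(2 6 7)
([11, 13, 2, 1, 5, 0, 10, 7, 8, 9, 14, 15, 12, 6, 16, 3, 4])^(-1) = (0 5 4 16 14 10 6 13 1 3 15 11)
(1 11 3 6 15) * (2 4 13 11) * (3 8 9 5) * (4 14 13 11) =(1 2 14 13 4 11 8 9 5 3 6 15) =[0, 2, 14, 6, 11, 3, 15, 7, 9, 5, 10, 8, 12, 4, 13, 1]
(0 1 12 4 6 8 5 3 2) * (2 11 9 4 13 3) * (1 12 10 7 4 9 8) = (0 12 13 3 11 8 5 2)(1 10 7 4 6) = [12, 10, 0, 11, 6, 2, 1, 4, 5, 9, 7, 8, 13, 3]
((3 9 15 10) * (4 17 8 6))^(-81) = (3 10 15 9)(4 6 8 17) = ((3 9 15 10)(4 17 8 6))^(-81)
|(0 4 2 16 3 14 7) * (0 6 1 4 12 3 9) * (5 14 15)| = 13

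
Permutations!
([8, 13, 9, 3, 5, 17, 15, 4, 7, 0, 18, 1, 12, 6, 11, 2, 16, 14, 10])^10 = (18)(0 6 14 7 2 1 5)(4 9 13 17 8 15 11)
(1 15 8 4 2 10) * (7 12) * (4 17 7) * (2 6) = (1 15 8 17 7 12 4 6 2 10) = [0, 15, 10, 3, 6, 5, 2, 12, 17, 9, 1, 11, 4, 13, 14, 8, 16, 7]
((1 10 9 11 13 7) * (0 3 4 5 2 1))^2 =(0 4 2 10 11 7 3 5 1 9 13)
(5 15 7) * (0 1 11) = (0 1 11)(5 15 7) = [1, 11, 2, 3, 4, 15, 6, 5, 8, 9, 10, 0, 12, 13, 14, 7]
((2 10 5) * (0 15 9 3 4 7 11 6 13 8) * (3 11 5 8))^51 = ((0 15 9 11 6 13 3 4 7 5 2 10 8))^51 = (0 8 10 2 5 7 4 3 13 6 11 9 15)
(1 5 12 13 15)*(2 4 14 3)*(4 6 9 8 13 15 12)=(1 5 4 14 3 2 6 9 8 13 12 15)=[0, 5, 6, 2, 14, 4, 9, 7, 13, 8, 10, 11, 15, 12, 3, 1]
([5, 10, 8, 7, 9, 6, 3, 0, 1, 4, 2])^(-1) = (0 7 3 6 5)(1 8 2 10)(4 9)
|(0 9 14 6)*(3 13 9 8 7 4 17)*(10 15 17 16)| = |(0 8 7 4 16 10 15 17 3 13 9 14 6)| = 13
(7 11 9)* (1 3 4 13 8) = [0, 3, 2, 4, 13, 5, 6, 11, 1, 7, 10, 9, 12, 8] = (1 3 4 13 8)(7 11 9)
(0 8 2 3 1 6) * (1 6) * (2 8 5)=[5, 1, 3, 6, 4, 2, 0, 7, 8]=(8)(0 5 2 3 6)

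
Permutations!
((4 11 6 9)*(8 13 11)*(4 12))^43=(4 8 13 11 6 9 12)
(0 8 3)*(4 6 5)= (0 8 3)(4 6 5)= [8, 1, 2, 0, 6, 4, 5, 7, 3]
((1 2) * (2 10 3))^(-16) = (10)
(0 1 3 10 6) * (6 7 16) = (0 1 3 10 7 16 6) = [1, 3, 2, 10, 4, 5, 0, 16, 8, 9, 7, 11, 12, 13, 14, 15, 6]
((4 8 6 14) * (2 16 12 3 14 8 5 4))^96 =(2 16 12 3 14)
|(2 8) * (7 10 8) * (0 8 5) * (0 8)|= 5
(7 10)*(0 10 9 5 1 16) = (0 10 7 9 5 1 16) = [10, 16, 2, 3, 4, 1, 6, 9, 8, 5, 7, 11, 12, 13, 14, 15, 0]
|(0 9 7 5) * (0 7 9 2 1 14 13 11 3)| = 14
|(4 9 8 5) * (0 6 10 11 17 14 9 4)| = |(0 6 10 11 17 14 9 8 5)| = 9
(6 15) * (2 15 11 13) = (2 15 6 11 13) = [0, 1, 15, 3, 4, 5, 11, 7, 8, 9, 10, 13, 12, 2, 14, 6]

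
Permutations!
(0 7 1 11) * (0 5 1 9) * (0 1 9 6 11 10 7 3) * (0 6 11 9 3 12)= (0 12)(1 10 7 11 5 3 6 9)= [12, 10, 2, 6, 4, 3, 9, 11, 8, 1, 7, 5, 0]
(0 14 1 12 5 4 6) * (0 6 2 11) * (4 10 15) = (0 14 1 12 5 10 15 4 2 11) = [14, 12, 11, 3, 2, 10, 6, 7, 8, 9, 15, 0, 5, 13, 1, 4]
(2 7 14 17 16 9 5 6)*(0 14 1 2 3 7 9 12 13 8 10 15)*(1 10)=[14, 2, 9, 7, 4, 6, 3, 10, 1, 5, 15, 11, 13, 8, 17, 0, 12, 16]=(0 14 17 16 12 13 8 1 2 9 5 6 3 7 10 15)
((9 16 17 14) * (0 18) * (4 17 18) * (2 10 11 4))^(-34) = ((0 2 10 11 4 17 14 9 16 18))^(-34) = (0 14 10 16 4)(2 9 11 18 17)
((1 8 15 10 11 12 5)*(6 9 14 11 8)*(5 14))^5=((1 6 9 5)(8 15 10)(11 12 14))^5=(1 6 9 5)(8 10 15)(11 14 12)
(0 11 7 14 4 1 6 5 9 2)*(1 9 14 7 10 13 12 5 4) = [11, 6, 0, 3, 9, 14, 4, 7, 8, 2, 13, 10, 5, 12, 1] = (0 11 10 13 12 5 14 1 6 4 9 2)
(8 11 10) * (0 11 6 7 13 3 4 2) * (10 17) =(0 11 17 10 8 6 7 13 3 4 2) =[11, 1, 0, 4, 2, 5, 7, 13, 6, 9, 8, 17, 12, 3, 14, 15, 16, 10]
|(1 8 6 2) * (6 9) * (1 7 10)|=|(1 8 9 6 2 7 10)|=7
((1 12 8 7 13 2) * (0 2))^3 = ((0 2 1 12 8 7 13))^3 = (0 12 13 1 7 2 8)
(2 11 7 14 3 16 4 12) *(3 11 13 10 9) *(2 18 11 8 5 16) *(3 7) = (2 13 10 9 7 14 8 5 16 4 12 18 11 3) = [0, 1, 13, 2, 12, 16, 6, 14, 5, 7, 9, 3, 18, 10, 8, 15, 4, 17, 11]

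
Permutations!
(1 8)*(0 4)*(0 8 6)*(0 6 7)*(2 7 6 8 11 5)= (0 4 11 5 2 7)(1 6 8)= [4, 6, 7, 3, 11, 2, 8, 0, 1, 9, 10, 5]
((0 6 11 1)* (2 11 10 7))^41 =(0 1 11 2 7 10 6)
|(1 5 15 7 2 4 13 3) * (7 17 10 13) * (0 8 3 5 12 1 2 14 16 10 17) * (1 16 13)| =20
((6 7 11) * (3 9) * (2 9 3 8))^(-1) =(2 8 9)(6 11 7)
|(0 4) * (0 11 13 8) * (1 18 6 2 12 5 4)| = |(0 1 18 6 2 12 5 4 11 13 8)| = 11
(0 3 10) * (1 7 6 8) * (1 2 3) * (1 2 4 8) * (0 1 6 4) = [2, 7, 3, 10, 8, 5, 6, 4, 0, 9, 1] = (0 2 3 10 1 7 4 8)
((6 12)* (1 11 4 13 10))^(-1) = (1 10 13 4 11)(6 12)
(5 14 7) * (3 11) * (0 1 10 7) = [1, 10, 2, 11, 4, 14, 6, 5, 8, 9, 7, 3, 12, 13, 0] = (0 1 10 7 5 14)(3 11)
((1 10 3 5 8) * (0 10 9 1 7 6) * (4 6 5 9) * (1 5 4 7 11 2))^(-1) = (0 6 4 7 1 2 11 8 5 9 3 10) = ((0 10 3 9 5 8 11 2 1 7 4 6))^(-1)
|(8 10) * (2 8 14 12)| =|(2 8 10 14 12)| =5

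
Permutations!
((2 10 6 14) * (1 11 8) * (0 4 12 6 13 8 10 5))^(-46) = (0 6 5 12 2 4 14)(1 8 13 10 11)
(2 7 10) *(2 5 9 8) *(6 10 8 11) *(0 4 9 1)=(0 4 9 11 6 10 5 1)(2 7 8)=[4, 0, 7, 3, 9, 1, 10, 8, 2, 11, 5, 6]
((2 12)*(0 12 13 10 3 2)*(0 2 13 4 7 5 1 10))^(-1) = ((0 12 2 4 7 5 1 10 3 13))^(-1) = (0 13 3 10 1 5 7 4 2 12)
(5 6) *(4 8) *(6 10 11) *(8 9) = [0, 1, 2, 3, 9, 10, 5, 7, 4, 8, 11, 6] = (4 9 8)(5 10 11 6)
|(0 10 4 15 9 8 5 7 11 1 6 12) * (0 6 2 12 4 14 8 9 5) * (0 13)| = |(0 10 14 8 13)(1 2 12 6 4 15 5 7 11)| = 45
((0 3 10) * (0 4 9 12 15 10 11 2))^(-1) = (0 2 11 3)(4 10 15 12 9)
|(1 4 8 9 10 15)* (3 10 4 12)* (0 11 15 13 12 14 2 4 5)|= |(0 11 15 1 14 2 4 8 9 5)(3 10 13 12)|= 20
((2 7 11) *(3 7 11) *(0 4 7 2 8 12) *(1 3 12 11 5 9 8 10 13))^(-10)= (0 7)(1 13 10 11 8 9 5 2 3)(4 12)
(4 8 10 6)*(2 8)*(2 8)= (4 8 10 6)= [0, 1, 2, 3, 8, 5, 4, 7, 10, 9, 6]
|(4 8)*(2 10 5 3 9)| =|(2 10 5 3 9)(4 8)| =10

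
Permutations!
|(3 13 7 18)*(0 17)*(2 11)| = 4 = |(0 17)(2 11)(3 13 7 18)|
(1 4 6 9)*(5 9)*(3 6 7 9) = [0, 4, 2, 6, 7, 3, 5, 9, 8, 1] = (1 4 7 9)(3 6 5)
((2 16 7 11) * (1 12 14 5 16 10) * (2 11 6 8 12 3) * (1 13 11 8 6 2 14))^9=(1 11 2 5)(3 8 10 16)(7 14 12 13)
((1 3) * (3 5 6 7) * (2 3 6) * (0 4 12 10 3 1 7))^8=((0 4 12 10 3 7 6)(1 5 2))^8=(0 4 12 10 3 7 6)(1 2 5)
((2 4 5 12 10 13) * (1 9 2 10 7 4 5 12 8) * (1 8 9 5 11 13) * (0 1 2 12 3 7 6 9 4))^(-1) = (0 7 3 4 5 1)(2 10 13 11)(6 12 9)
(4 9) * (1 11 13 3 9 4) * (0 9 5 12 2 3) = (0 9 1 11 13)(2 3 5 12) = [9, 11, 3, 5, 4, 12, 6, 7, 8, 1, 10, 13, 2, 0]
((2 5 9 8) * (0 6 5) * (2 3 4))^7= ((0 6 5 9 8 3 4 2))^7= (0 2 4 3 8 9 5 6)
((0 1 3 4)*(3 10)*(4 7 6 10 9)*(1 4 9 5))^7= (0 4)(1 5)(3 10 6 7)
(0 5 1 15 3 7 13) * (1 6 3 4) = [5, 15, 2, 7, 1, 6, 3, 13, 8, 9, 10, 11, 12, 0, 14, 4] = (0 5 6 3 7 13)(1 15 4)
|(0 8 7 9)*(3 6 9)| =6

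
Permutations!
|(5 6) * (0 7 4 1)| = |(0 7 4 1)(5 6)| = 4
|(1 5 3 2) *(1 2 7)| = |(1 5 3 7)| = 4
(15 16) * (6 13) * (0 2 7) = (0 2 7)(6 13)(15 16) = [2, 1, 7, 3, 4, 5, 13, 0, 8, 9, 10, 11, 12, 6, 14, 16, 15]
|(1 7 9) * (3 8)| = |(1 7 9)(3 8)| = 6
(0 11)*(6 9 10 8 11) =(0 6 9 10 8 11) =[6, 1, 2, 3, 4, 5, 9, 7, 11, 10, 8, 0]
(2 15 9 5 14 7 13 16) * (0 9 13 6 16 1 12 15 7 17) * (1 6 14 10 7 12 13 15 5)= [9, 13, 12, 3, 4, 10, 16, 14, 8, 1, 7, 11, 5, 6, 17, 15, 2, 0]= (0 9 1 13 6 16 2 12 5 10 7 14 17)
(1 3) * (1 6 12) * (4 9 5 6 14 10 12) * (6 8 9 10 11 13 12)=(1 3 14 11 13 12)(4 10 6)(5 8 9)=[0, 3, 2, 14, 10, 8, 4, 7, 9, 5, 6, 13, 1, 12, 11]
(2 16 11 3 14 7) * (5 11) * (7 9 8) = (2 16 5 11 3 14 9 8 7) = [0, 1, 16, 14, 4, 11, 6, 2, 7, 8, 10, 3, 12, 13, 9, 15, 5]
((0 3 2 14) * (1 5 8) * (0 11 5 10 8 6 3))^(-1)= ((1 10 8)(2 14 11 5 6 3))^(-1)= (1 8 10)(2 3 6 5 11 14)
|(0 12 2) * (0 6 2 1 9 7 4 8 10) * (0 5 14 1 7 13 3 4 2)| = 45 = |(0 12 7 2 6)(1 9 13 3 4 8 10 5 14)|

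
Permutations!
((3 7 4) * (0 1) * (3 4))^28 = ((0 1)(3 7))^28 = (7)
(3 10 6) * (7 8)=(3 10 6)(7 8)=[0, 1, 2, 10, 4, 5, 3, 8, 7, 9, 6]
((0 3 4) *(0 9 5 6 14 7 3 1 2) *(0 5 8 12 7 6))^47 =(0 5 2 1)(3 7 12 8 9 4)(6 14)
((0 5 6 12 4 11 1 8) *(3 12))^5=(0 4 5 11 6 1 3 8 12)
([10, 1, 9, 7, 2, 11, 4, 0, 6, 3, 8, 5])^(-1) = (0 7 3 9 2 4 6 8 10)(5 11)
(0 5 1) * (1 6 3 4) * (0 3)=[5, 3, 2, 4, 1, 6, 0]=(0 5 6)(1 3 4)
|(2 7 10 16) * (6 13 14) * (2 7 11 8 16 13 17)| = 10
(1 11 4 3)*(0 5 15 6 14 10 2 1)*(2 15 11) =(0 5 11 4 3)(1 2)(6 14 10 15) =[5, 2, 1, 0, 3, 11, 14, 7, 8, 9, 15, 4, 12, 13, 10, 6]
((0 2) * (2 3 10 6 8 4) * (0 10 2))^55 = (0 4 8 6 10 2 3) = ((0 3 2 10 6 8 4))^55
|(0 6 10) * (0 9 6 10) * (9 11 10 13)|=4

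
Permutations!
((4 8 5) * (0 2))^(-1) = ((0 2)(4 8 5))^(-1) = (0 2)(4 5 8)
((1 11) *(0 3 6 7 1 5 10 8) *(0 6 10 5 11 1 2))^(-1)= (11)(0 2 7 6 8 10 3)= ((11)(0 3 10 8 6 7 2))^(-1)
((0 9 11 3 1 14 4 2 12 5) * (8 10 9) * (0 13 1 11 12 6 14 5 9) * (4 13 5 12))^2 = ((0 8 10)(1 12 9 4 2 6 14 13)(3 11))^2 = (0 10 8)(1 9 2 14)(4 6 13 12)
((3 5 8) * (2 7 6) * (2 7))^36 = (8)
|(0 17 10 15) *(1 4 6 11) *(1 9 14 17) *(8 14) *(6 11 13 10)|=12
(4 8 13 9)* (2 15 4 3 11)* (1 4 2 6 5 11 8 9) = [0, 4, 15, 8, 9, 11, 5, 7, 13, 3, 10, 6, 12, 1, 14, 2] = (1 4 9 3 8 13)(2 15)(5 11 6)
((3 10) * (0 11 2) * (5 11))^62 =(0 11)(2 5)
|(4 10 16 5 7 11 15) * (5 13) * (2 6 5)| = 10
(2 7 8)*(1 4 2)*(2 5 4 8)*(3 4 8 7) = [0, 7, 3, 4, 5, 8, 6, 2, 1] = (1 7 2 3 4 5 8)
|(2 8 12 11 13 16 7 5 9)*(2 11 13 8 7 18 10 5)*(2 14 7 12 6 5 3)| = 70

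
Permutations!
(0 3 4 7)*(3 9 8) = (0 9 8 3 4 7) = [9, 1, 2, 4, 7, 5, 6, 0, 3, 8]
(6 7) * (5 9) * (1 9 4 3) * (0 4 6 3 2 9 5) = (0 4 2 9)(1 5 6 7 3) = [4, 5, 9, 1, 2, 6, 7, 3, 8, 0]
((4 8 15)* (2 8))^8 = ((2 8 15 4))^8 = (15)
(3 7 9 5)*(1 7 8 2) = (1 7 9 5 3 8 2) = [0, 7, 1, 8, 4, 3, 6, 9, 2, 5]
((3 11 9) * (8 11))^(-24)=((3 8 11 9))^(-24)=(11)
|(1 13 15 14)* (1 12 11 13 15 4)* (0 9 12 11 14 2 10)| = |(0 9 12 14 11 13 4 1 15 2 10)| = 11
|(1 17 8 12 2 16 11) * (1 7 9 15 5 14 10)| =13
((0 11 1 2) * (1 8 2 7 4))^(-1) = (0 2 8 11)(1 4 7) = ((0 11 8 2)(1 7 4))^(-1)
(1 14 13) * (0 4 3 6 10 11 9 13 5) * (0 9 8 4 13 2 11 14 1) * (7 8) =(0 13)(2 11 7 8 4 3 6 10 14 5 9) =[13, 1, 11, 6, 3, 9, 10, 8, 4, 2, 14, 7, 12, 0, 5]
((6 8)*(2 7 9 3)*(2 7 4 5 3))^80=((2 4 5 3 7 9)(6 8))^80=(2 5 7)(3 9 4)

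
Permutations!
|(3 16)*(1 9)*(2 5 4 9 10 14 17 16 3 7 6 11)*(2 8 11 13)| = 12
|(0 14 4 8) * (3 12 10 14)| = 7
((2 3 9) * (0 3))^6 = (0 9)(2 3)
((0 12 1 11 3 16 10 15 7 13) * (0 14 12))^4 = (1 10 14 3 7)(11 15 12 16 13)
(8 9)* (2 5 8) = (2 5 8 9) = [0, 1, 5, 3, 4, 8, 6, 7, 9, 2]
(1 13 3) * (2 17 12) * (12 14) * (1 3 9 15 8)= (1 13 9 15 8)(2 17 14 12)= [0, 13, 17, 3, 4, 5, 6, 7, 1, 15, 10, 11, 2, 9, 12, 8, 16, 14]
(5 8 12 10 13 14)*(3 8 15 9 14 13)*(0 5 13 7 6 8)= [5, 1, 2, 0, 4, 15, 8, 6, 12, 14, 3, 11, 10, 7, 13, 9]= (0 5 15 9 14 13 7 6 8 12 10 3)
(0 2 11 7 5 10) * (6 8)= (0 2 11 7 5 10)(6 8)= [2, 1, 11, 3, 4, 10, 8, 5, 6, 9, 0, 7]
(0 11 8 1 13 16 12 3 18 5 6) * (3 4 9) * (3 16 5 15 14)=[11, 13, 2, 18, 9, 6, 0, 7, 1, 16, 10, 8, 4, 5, 3, 14, 12, 17, 15]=(0 11 8 1 13 5 6)(3 18 15 14)(4 9 16 12)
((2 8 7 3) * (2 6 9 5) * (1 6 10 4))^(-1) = ((1 6 9 5 2 8 7 3 10 4))^(-1) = (1 4 10 3 7 8 2 5 9 6)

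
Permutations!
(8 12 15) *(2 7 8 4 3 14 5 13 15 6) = (2 7 8 12 6)(3 14 5 13 15 4) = [0, 1, 7, 14, 3, 13, 2, 8, 12, 9, 10, 11, 6, 15, 5, 4]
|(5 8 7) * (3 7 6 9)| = 6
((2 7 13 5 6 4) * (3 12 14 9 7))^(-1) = ((2 3 12 14 9 7 13 5 6 4))^(-1) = (2 4 6 5 13 7 9 14 12 3)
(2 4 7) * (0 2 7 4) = (7)(0 2) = [2, 1, 0, 3, 4, 5, 6, 7]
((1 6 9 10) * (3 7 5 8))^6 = ((1 6 9 10)(3 7 5 8))^6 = (1 9)(3 5)(6 10)(7 8)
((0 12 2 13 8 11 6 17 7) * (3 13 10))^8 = (0 6 13 2 7 11 3 12 17 8 10)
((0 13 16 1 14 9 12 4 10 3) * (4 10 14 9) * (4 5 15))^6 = ((0 13 16 1 9 12 10 3)(4 14 5 15))^6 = (0 10 9 16)(1 13 3 12)(4 5)(14 15)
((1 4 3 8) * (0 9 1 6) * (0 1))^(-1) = ((0 9)(1 4 3 8 6))^(-1) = (0 9)(1 6 8 3 4)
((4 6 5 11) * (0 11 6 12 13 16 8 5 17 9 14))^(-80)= (0 13 6)(4 8 9)(5 14 12)(11 16 17)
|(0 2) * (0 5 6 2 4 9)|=3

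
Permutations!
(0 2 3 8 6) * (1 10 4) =[2, 10, 3, 8, 1, 5, 0, 7, 6, 9, 4] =(0 2 3 8 6)(1 10 4)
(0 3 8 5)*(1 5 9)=[3, 5, 2, 8, 4, 0, 6, 7, 9, 1]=(0 3 8 9 1 5)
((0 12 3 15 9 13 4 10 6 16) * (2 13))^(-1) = ((0 12 3 15 9 2 13 4 10 6 16))^(-1) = (0 16 6 10 4 13 2 9 15 3 12)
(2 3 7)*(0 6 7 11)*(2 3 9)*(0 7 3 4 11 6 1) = (0 1)(2 9)(3 6)(4 11 7) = [1, 0, 9, 6, 11, 5, 3, 4, 8, 2, 10, 7]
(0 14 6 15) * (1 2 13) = (0 14 6 15)(1 2 13) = [14, 2, 13, 3, 4, 5, 15, 7, 8, 9, 10, 11, 12, 1, 6, 0]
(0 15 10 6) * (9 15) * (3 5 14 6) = [9, 1, 2, 5, 4, 14, 0, 7, 8, 15, 3, 11, 12, 13, 6, 10] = (0 9 15 10 3 5 14 6)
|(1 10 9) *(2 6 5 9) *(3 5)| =7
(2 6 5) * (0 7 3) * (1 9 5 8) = (0 7 3)(1 9 5 2 6 8) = [7, 9, 6, 0, 4, 2, 8, 3, 1, 5]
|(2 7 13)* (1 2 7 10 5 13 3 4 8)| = 9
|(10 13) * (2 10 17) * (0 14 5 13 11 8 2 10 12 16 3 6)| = |(0 14 5 13 17 10 11 8 2 12 16 3 6)| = 13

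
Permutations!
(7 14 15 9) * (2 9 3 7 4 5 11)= (2 9 4 5 11)(3 7 14 15)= [0, 1, 9, 7, 5, 11, 6, 14, 8, 4, 10, 2, 12, 13, 15, 3]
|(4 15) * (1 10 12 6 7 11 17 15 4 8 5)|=10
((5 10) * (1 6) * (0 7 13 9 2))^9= ((0 7 13 9 2)(1 6)(5 10))^9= (0 2 9 13 7)(1 6)(5 10)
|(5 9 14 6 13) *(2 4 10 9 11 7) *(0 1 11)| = 12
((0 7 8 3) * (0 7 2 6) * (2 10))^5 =(0 10 2 6)(3 8 7)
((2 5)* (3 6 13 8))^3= ((2 5)(3 6 13 8))^3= (2 5)(3 8 13 6)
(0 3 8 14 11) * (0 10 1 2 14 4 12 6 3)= [0, 2, 14, 8, 12, 5, 3, 7, 4, 9, 1, 10, 6, 13, 11]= (1 2 14 11 10)(3 8 4 12 6)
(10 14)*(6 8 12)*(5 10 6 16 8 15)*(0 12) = [12, 1, 2, 3, 4, 10, 15, 7, 0, 9, 14, 11, 16, 13, 6, 5, 8] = (0 12 16 8)(5 10 14 6 15)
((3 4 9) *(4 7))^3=((3 7 4 9))^3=(3 9 4 7)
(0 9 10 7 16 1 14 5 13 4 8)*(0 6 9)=[0, 14, 2, 3, 8, 13, 9, 16, 6, 10, 7, 11, 12, 4, 5, 15, 1]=(1 14 5 13 4 8 6 9 10 7 16)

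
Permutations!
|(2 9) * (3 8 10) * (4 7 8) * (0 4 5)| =14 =|(0 4 7 8 10 3 5)(2 9)|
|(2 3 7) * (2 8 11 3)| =4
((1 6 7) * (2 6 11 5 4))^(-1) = (1 7 6 2 4 5 11) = ((1 11 5 4 2 6 7))^(-1)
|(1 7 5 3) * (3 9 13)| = 6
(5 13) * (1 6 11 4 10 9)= (1 6 11 4 10 9)(5 13)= [0, 6, 2, 3, 10, 13, 11, 7, 8, 1, 9, 4, 12, 5]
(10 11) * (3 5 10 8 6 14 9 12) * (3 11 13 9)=(3 5 10 13 9 12 11 8 6 14)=[0, 1, 2, 5, 4, 10, 14, 7, 6, 12, 13, 8, 11, 9, 3]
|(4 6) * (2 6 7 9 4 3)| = 3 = |(2 6 3)(4 7 9)|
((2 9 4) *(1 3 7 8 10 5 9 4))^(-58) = ((1 3 7 8 10 5 9)(2 4))^(-58) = (1 5 8 3 9 10 7)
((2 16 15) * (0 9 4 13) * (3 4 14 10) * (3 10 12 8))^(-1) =(0 13 4 3 8 12 14 9)(2 15 16)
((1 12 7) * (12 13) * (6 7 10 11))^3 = (1 10 7 12 6 13 11)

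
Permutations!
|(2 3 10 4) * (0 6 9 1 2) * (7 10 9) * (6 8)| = 12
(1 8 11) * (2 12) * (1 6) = [0, 8, 12, 3, 4, 5, 1, 7, 11, 9, 10, 6, 2] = (1 8 11 6)(2 12)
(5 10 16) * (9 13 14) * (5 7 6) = (5 10 16 7 6)(9 13 14) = [0, 1, 2, 3, 4, 10, 5, 6, 8, 13, 16, 11, 12, 14, 9, 15, 7]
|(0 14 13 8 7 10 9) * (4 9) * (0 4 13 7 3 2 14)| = 14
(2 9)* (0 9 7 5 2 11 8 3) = [9, 1, 7, 0, 4, 2, 6, 5, 3, 11, 10, 8] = (0 9 11 8 3)(2 7 5)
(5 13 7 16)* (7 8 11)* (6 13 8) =(5 8 11 7 16)(6 13) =[0, 1, 2, 3, 4, 8, 13, 16, 11, 9, 10, 7, 12, 6, 14, 15, 5]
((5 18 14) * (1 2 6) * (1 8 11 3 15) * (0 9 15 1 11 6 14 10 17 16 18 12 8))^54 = (0 2)(1 6)(3 8)(5 15)(9 14)(10 16)(11 12)(17 18)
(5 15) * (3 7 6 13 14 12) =(3 7 6 13 14 12)(5 15) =[0, 1, 2, 7, 4, 15, 13, 6, 8, 9, 10, 11, 3, 14, 12, 5]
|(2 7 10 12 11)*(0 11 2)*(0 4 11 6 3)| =12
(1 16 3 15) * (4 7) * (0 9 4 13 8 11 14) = (0 9 4 7 13 8 11 14)(1 16 3 15) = [9, 16, 2, 15, 7, 5, 6, 13, 11, 4, 10, 14, 12, 8, 0, 1, 3]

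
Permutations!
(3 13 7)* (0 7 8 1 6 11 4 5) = (0 7 3 13 8 1 6 11 4 5) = [7, 6, 2, 13, 5, 0, 11, 3, 1, 9, 10, 4, 12, 8]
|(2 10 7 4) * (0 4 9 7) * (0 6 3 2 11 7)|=20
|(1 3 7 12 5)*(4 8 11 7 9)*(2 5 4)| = |(1 3 9 2 5)(4 8 11 7 12)| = 5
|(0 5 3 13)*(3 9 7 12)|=7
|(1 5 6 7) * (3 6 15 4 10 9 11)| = 10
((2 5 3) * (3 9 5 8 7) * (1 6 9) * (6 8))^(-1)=(1 5 9 6 2 3 7 8)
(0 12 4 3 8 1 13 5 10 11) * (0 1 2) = (0 12 4 3 8 2)(1 13 5 10 11) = [12, 13, 0, 8, 3, 10, 6, 7, 2, 9, 11, 1, 4, 5]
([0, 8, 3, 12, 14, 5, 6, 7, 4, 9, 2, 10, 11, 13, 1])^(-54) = [0, 4, 3, 12, 1, 5, 6, 7, 14, 9, 2, 10, 11, 13, 8]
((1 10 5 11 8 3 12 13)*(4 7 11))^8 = (1 12 8 7 5)(3 11 4 10 13)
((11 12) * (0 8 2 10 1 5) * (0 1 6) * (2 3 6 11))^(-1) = (0 6 3 8)(1 5)(2 12 11 10)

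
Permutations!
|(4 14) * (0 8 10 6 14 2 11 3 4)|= |(0 8 10 6 14)(2 11 3 4)|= 20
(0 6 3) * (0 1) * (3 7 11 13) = (0 6 7 11 13 3 1) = [6, 0, 2, 1, 4, 5, 7, 11, 8, 9, 10, 13, 12, 3]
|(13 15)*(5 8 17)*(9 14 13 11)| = |(5 8 17)(9 14 13 15 11)| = 15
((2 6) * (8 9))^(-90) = ((2 6)(8 9))^(-90) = (9)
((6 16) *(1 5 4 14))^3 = ((1 5 4 14)(6 16))^3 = (1 14 4 5)(6 16)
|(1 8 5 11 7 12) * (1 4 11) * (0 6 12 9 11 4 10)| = |(0 6 12 10)(1 8 5)(7 9 11)| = 12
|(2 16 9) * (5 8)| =6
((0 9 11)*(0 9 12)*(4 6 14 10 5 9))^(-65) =(0 12)(4 9 10 6 11 5 14)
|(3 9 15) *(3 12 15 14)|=6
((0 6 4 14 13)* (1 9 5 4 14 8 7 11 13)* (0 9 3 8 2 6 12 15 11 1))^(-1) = ((0 12 15 11 13 9 5 4 2 6 14)(1 3 8 7))^(-1) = (0 14 6 2 4 5 9 13 11 15 12)(1 7 8 3)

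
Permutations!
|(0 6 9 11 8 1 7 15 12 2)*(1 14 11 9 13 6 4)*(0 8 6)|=12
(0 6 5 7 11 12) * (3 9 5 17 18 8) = (0 6 17 18 8 3 9 5 7 11 12) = [6, 1, 2, 9, 4, 7, 17, 11, 3, 5, 10, 12, 0, 13, 14, 15, 16, 18, 8]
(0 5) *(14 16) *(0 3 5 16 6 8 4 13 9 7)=(0 16 14 6 8 4 13 9 7)(3 5)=[16, 1, 2, 5, 13, 3, 8, 0, 4, 7, 10, 11, 12, 9, 6, 15, 14]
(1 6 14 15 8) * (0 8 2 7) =(0 8 1 6 14 15 2 7) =[8, 6, 7, 3, 4, 5, 14, 0, 1, 9, 10, 11, 12, 13, 15, 2]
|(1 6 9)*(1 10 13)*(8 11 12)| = |(1 6 9 10 13)(8 11 12)| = 15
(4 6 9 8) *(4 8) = (4 6 9) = [0, 1, 2, 3, 6, 5, 9, 7, 8, 4]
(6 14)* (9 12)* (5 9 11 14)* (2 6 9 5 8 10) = [0, 1, 6, 3, 4, 5, 8, 7, 10, 12, 2, 14, 11, 13, 9] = (2 6 8 10)(9 12 11 14)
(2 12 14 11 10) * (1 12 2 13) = (1 12 14 11 10 13) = [0, 12, 2, 3, 4, 5, 6, 7, 8, 9, 13, 10, 14, 1, 11]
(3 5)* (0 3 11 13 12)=(0 3 5 11 13 12)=[3, 1, 2, 5, 4, 11, 6, 7, 8, 9, 10, 13, 0, 12]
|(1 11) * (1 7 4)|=|(1 11 7 4)|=4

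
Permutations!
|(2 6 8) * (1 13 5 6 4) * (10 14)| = |(1 13 5 6 8 2 4)(10 14)| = 14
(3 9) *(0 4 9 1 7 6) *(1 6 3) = (0 4 9 1 7 3 6) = [4, 7, 2, 6, 9, 5, 0, 3, 8, 1]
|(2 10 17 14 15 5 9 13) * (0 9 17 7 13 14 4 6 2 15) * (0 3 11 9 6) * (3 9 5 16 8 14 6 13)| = 16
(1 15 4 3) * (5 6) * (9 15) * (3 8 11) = (1 9 15 4 8 11 3)(5 6) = [0, 9, 2, 1, 8, 6, 5, 7, 11, 15, 10, 3, 12, 13, 14, 4]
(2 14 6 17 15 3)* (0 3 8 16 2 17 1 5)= [3, 5, 14, 17, 4, 0, 1, 7, 16, 9, 10, 11, 12, 13, 6, 8, 2, 15]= (0 3 17 15 8 16 2 14 6 1 5)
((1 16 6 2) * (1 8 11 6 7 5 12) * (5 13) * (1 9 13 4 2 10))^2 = ((1 16 7 4 2 8 11 6 10)(5 12 9 13))^2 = (1 7 2 11 10 16 4 8 6)(5 9)(12 13)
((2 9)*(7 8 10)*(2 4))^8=((2 9 4)(7 8 10))^8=(2 4 9)(7 10 8)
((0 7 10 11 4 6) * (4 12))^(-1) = (0 6 4 12 11 10 7)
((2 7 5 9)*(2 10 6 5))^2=(5 10)(6 9)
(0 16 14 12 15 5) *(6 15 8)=(0 16 14 12 8 6 15 5)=[16, 1, 2, 3, 4, 0, 15, 7, 6, 9, 10, 11, 8, 13, 12, 5, 14]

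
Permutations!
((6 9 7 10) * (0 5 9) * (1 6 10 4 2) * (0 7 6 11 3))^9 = (0 3 11 1 2 4 7 6 9 5)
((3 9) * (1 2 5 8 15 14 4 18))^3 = (1 8 4 2 15 18 5 14)(3 9)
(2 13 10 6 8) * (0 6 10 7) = (0 6 8 2 13 7) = [6, 1, 13, 3, 4, 5, 8, 0, 2, 9, 10, 11, 12, 7]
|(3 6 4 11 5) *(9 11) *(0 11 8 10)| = |(0 11 5 3 6 4 9 8 10)| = 9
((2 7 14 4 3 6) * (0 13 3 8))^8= (0 8 4 14 7 2 6 3 13)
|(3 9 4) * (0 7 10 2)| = |(0 7 10 2)(3 9 4)| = 12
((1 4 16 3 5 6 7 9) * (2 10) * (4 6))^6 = ((1 6 7 9)(2 10)(3 5 4 16))^6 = (1 7)(3 4)(5 16)(6 9)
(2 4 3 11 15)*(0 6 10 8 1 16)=(0 6 10 8 1 16)(2 4 3 11 15)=[6, 16, 4, 11, 3, 5, 10, 7, 1, 9, 8, 15, 12, 13, 14, 2, 0]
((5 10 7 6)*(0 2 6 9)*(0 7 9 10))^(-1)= (0 5 6 2)(7 9 10)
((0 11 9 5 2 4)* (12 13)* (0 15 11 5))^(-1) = ((0 5 2 4 15 11 9)(12 13))^(-1) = (0 9 11 15 4 2 5)(12 13)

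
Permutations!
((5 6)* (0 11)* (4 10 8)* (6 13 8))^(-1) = (0 11)(4 8 13 5 6 10)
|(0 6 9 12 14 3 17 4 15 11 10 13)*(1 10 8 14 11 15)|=13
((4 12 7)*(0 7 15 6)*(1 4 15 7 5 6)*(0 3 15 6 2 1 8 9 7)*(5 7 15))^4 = (0 5 12 3 4 6 1 7 2)(8 9 15)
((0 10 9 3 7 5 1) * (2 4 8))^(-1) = (0 1 5 7 3 9 10)(2 8 4)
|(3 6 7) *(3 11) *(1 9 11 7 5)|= 6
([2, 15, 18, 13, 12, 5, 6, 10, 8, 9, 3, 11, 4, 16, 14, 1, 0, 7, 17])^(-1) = [16, 15, 0, 10, 12, 5, 6, 17, 8, 9, 7, 11, 4, 3, 14, 1, 13, 18, 2]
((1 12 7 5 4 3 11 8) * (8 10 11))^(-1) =(1 8 3 4 5 7 12)(10 11)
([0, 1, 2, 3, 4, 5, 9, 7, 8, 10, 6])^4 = (6 9 10)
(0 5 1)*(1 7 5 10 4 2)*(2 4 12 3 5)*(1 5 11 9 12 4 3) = [10, 0, 5, 11, 3, 7, 6, 2, 8, 12, 4, 9, 1] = (0 10 4 3 11 9 12 1)(2 5 7)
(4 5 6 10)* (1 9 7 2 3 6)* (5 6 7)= (1 9 5)(2 3 7)(4 6 10)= [0, 9, 3, 7, 6, 1, 10, 2, 8, 5, 4]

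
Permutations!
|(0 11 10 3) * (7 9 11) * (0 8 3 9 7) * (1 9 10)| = |(1 9 11)(3 8)| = 6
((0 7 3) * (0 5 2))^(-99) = ((0 7 3 5 2))^(-99) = (0 7 3 5 2)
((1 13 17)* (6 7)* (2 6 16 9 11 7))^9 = (17)(2 6)(7 16 9 11)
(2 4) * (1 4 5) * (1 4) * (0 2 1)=(0 2 5 4 1)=[2, 0, 5, 3, 1, 4]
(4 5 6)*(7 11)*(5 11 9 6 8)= (4 11 7 9 6)(5 8)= [0, 1, 2, 3, 11, 8, 4, 9, 5, 6, 10, 7]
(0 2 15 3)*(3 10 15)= [2, 1, 3, 0, 4, 5, 6, 7, 8, 9, 15, 11, 12, 13, 14, 10]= (0 2 3)(10 15)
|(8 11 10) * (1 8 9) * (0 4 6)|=|(0 4 6)(1 8 11 10 9)|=15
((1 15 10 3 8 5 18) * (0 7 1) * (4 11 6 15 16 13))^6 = (0 11 5 13 3 1 15)(4 8 16 10 7 6 18)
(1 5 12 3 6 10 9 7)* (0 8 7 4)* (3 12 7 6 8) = (12)(0 3 8 6 10 9 4)(1 5 7) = [3, 5, 2, 8, 0, 7, 10, 1, 6, 4, 9, 11, 12]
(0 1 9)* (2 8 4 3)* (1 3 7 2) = [3, 9, 8, 1, 7, 5, 6, 2, 4, 0] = (0 3 1 9)(2 8 4 7)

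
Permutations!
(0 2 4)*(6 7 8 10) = (0 2 4)(6 7 8 10) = [2, 1, 4, 3, 0, 5, 7, 8, 10, 9, 6]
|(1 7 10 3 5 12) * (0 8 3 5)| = 15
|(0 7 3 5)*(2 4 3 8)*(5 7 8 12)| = |(0 8 2 4 3 7 12 5)| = 8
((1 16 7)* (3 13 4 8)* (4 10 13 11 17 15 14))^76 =((1 16 7)(3 11 17 15 14 4 8)(10 13))^76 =(1 16 7)(3 8 4 14 15 17 11)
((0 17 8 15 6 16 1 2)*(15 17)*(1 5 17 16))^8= (17)(0 1 15 2 6)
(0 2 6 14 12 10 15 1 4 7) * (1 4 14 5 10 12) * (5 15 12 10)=(0 2 6 15 4 7)(1 14)(10 12)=[2, 14, 6, 3, 7, 5, 15, 0, 8, 9, 12, 11, 10, 13, 1, 4]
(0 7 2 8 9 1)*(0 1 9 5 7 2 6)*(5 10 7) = (0 2 8 10 7 6) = [2, 1, 8, 3, 4, 5, 0, 6, 10, 9, 7]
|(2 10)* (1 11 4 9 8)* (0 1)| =|(0 1 11 4 9 8)(2 10)| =6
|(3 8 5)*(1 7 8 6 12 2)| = |(1 7 8 5 3 6 12 2)| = 8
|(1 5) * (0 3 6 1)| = |(0 3 6 1 5)| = 5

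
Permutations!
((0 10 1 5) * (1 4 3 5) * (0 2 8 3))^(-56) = ((0 10 4)(2 8 3 5))^(-56) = (0 10 4)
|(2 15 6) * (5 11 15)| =5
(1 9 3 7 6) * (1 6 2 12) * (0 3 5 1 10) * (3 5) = (0 5 1 9 3 7 2 12 10) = [5, 9, 12, 7, 4, 1, 6, 2, 8, 3, 0, 11, 10]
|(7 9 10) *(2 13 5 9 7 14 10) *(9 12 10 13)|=|(2 9)(5 12 10 14 13)|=10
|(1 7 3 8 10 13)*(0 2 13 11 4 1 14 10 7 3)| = 11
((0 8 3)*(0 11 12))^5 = ((0 8 3 11 12))^5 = (12)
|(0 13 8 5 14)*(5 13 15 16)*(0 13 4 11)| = |(0 15 16 5 14 13 8 4 11)| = 9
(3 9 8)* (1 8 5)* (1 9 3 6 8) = (5 9)(6 8) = [0, 1, 2, 3, 4, 9, 8, 7, 6, 5]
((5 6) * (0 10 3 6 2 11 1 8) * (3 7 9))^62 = (0 2 9 8 5 7 1 6 10 11 3)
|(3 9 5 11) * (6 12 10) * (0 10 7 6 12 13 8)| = |(0 10 12 7 6 13 8)(3 9 5 11)| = 28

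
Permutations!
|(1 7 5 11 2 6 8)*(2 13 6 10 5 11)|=6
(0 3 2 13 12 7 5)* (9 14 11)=(0 3 2 13 12 7 5)(9 14 11)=[3, 1, 13, 2, 4, 0, 6, 5, 8, 14, 10, 9, 7, 12, 11]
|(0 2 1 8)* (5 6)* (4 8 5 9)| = 8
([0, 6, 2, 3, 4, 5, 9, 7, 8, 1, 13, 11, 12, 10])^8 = (13)(1 9 6)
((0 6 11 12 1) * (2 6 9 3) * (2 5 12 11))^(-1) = ((0 9 3 5 12 1)(2 6))^(-1) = (0 1 12 5 3 9)(2 6)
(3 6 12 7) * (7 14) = (3 6 12 14 7) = [0, 1, 2, 6, 4, 5, 12, 3, 8, 9, 10, 11, 14, 13, 7]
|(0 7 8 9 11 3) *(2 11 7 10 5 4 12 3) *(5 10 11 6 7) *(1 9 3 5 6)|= |(0 11 2 1 9 6 7 8 3)(4 12 5)|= 9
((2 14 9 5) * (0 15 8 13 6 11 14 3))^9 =((0 15 8 13 6 11 14 9 5 2 3))^9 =(0 2 9 11 13 15 3 5 14 6 8)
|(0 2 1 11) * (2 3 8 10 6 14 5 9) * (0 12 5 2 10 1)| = |(0 3 8 1 11 12 5 9 10 6 14 2)| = 12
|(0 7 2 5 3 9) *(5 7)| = 4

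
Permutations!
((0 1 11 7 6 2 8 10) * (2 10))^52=((0 1 11 7 6 10)(2 8))^52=(0 6 11)(1 10 7)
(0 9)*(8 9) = (0 8 9) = [8, 1, 2, 3, 4, 5, 6, 7, 9, 0]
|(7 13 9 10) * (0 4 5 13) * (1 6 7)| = 9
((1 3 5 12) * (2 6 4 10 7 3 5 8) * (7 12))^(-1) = ((1 5 7 3 8 2 6 4 10 12))^(-1) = (1 12 10 4 6 2 8 3 7 5)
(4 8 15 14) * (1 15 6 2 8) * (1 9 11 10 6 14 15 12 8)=(15)(1 12 8 14 4 9 11 10 6 2)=[0, 12, 1, 3, 9, 5, 2, 7, 14, 11, 6, 10, 8, 13, 4, 15]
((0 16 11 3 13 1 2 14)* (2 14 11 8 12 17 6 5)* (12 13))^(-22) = ((0 16 8 13 1 14)(2 11 3 12 17 6 5))^(-22) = (0 8 1)(2 5 6 17 12 3 11)(13 14 16)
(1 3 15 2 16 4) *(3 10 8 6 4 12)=(1 10 8 6 4)(2 16 12 3 15)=[0, 10, 16, 15, 1, 5, 4, 7, 6, 9, 8, 11, 3, 13, 14, 2, 12]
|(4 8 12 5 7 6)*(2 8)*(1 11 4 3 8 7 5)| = 9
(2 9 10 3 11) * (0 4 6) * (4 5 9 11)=(0 5 9 10 3 4 6)(2 11)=[5, 1, 11, 4, 6, 9, 0, 7, 8, 10, 3, 2]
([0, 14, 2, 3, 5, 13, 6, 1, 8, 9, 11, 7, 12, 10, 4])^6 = (1 11 13 4)(5 14 7 10)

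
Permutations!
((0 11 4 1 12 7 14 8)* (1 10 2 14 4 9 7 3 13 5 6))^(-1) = ((0 11 9 7 4 10 2 14 8)(1 12 3 13 5 6))^(-1) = (0 8 14 2 10 4 7 9 11)(1 6 5 13 3 12)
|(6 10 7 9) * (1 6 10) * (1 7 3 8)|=7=|(1 6 7 9 10 3 8)|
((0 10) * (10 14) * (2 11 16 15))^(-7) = (0 10 14)(2 11 16 15)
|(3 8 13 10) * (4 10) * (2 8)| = |(2 8 13 4 10 3)| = 6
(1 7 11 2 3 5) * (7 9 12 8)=(1 9 12 8 7 11 2 3 5)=[0, 9, 3, 5, 4, 1, 6, 11, 7, 12, 10, 2, 8]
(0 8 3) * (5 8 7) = (0 7 5 8 3) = [7, 1, 2, 0, 4, 8, 6, 5, 3]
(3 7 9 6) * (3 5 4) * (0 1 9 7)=(0 1 9 6 5 4 3)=[1, 9, 2, 0, 3, 4, 5, 7, 8, 6]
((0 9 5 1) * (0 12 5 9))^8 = ((1 12 5))^8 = (1 5 12)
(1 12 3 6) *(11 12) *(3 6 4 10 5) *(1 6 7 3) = (1 11 12 7 3 4 10 5) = [0, 11, 2, 4, 10, 1, 6, 3, 8, 9, 5, 12, 7]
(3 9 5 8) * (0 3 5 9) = [3, 1, 2, 0, 4, 8, 6, 7, 5, 9] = (9)(0 3)(5 8)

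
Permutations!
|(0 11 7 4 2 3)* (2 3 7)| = 6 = |(0 11 2 7 4 3)|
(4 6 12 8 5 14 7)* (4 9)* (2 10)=[0, 1, 10, 3, 6, 14, 12, 9, 5, 4, 2, 11, 8, 13, 7]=(2 10)(4 6 12 8 5 14 7 9)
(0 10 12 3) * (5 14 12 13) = (0 10 13 5 14 12 3) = [10, 1, 2, 0, 4, 14, 6, 7, 8, 9, 13, 11, 3, 5, 12]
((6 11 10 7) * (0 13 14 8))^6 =(0 14)(6 10)(7 11)(8 13)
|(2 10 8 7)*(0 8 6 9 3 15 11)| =10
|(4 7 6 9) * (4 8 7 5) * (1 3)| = |(1 3)(4 5)(6 9 8 7)| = 4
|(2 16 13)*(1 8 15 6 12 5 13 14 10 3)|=12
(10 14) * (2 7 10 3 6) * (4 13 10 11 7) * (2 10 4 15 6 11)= [0, 1, 15, 11, 13, 5, 10, 2, 8, 9, 14, 7, 12, 4, 3, 6]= (2 15 6 10 14 3 11 7)(4 13)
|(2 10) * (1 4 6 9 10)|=6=|(1 4 6 9 10 2)|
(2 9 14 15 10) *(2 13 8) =(2 9 14 15 10 13 8) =[0, 1, 9, 3, 4, 5, 6, 7, 2, 14, 13, 11, 12, 8, 15, 10]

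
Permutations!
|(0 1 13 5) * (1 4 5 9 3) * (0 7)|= |(0 4 5 7)(1 13 9 3)|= 4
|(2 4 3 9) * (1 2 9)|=4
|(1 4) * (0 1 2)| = |(0 1 4 2)| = 4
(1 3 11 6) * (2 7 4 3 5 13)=(1 5 13 2 7 4 3 11 6)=[0, 5, 7, 11, 3, 13, 1, 4, 8, 9, 10, 6, 12, 2]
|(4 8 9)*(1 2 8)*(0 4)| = 6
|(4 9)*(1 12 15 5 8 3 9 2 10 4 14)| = 24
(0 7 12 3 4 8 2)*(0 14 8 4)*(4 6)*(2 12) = (0 7 2 14 8 12 3)(4 6) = [7, 1, 14, 0, 6, 5, 4, 2, 12, 9, 10, 11, 3, 13, 8]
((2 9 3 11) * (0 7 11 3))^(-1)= ((0 7 11 2 9))^(-1)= (0 9 2 11 7)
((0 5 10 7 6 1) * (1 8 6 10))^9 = ((0 5 1)(6 8)(7 10))^9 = (6 8)(7 10)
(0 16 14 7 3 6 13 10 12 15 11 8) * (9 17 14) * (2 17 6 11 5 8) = (0 16 9 6 13 10 12 15 5 8)(2 17 14 7 3 11) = [16, 1, 17, 11, 4, 8, 13, 3, 0, 6, 12, 2, 15, 10, 7, 5, 9, 14]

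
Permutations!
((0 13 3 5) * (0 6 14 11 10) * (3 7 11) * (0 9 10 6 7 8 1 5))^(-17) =((0 13 8 1 5 7 11 6 14 3)(9 10))^(-17) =(0 1 11 3 8 7 14 13 5 6)(9 10)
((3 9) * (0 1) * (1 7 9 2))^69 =((0 7 9 3 2 1))^69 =(0 3)(1 9)(2 7)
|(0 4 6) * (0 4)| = 2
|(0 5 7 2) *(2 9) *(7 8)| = 6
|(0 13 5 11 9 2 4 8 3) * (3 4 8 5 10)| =12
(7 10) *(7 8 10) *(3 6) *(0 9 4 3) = (0 9 4 3 6)(8 10) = [9, 1, 2, 6, 3, 5, 0, 7, 10, 4, 8]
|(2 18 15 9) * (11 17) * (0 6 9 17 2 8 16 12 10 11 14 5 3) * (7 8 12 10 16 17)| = 16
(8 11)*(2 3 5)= (2 3 5)(8 11)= [0, 1, 3, 5, 4, 2, 6, 7, 11, 9, 10, 8]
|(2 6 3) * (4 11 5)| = |(2 6 3)(4 11 5)| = 3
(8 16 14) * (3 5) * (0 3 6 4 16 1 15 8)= [3, 15, 2, 5, 16, 6, 4, 7, 1, 9, 10, 11, 12, 13, 0, 8, 14]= (0 3 5 6 4 16 14)(1 15 8)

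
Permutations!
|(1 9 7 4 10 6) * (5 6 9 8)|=|(1 8 5 6)(4 10 9 7)|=4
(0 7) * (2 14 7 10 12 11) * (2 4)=(0 10 12 11 4 2 14 7)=[10, 1, 14, 3, 2, 5, 6, 0, 8, 9, 12, 4, 11, 13, 7]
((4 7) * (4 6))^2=((4 7 6))^2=(4 6 7)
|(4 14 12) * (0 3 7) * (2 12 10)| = 15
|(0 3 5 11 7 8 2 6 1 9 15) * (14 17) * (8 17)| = |(0 3 5 11 7 17 14 8 2 6 1 9 15)| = 13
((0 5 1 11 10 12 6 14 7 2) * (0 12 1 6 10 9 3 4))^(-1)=((0 5 6 14 7 2 12 10 1 11 9 3 4))^(-1)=(0 4 3 9 11 1 10 12 2 7 14 6 5)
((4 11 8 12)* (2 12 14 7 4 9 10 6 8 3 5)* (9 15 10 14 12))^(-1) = (2 5 3 11 4 7 14 9)(6 10 15 12 8)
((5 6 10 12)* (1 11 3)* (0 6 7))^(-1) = (0 7 5 12 10 6)(1 3 11)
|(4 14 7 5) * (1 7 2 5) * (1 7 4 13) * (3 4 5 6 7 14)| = 12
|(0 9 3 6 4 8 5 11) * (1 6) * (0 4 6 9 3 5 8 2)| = 8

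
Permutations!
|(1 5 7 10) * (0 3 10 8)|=|(0 3 10 1 5 7 8)|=7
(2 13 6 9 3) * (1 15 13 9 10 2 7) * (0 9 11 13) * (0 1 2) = (0 9 3 7 2 11 13 6 10)(1 15) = [9, 15, 11, 7, 4, 5, 10, 2, 8, 3, 0, 13, 12, 6, 14, 1]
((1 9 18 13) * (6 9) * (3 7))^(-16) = (1 13 18 9 6)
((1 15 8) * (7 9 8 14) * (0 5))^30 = (15)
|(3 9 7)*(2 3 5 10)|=6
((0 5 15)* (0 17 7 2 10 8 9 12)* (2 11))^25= ((0 5 15 17 7 11 2 10 8 9 12))^25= (0 17 2 9 5 7 10 12 15 11 8)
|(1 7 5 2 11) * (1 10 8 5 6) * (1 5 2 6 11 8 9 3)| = |(1 7 11 10 9 3)(2 8)(5 6)| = 6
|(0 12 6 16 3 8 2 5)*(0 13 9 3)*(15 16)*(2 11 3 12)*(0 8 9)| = |(0 2 5 13)(3 9 12 6 15 16 8 11)| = 8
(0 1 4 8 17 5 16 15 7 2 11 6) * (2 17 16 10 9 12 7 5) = (0 1 4 8 16 15 5 10 9 12 7 17 2 11 6) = [1, 4, 11, 3, 8, 10, 0, 17, 16, 12, 9, 6, 7, 13, 14, 5, 15, 2]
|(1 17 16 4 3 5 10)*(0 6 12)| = |(0 6 12)(1 17 16 4 3 5 10)| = 21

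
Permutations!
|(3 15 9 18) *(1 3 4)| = |(1 3 15 9 18 4)| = 6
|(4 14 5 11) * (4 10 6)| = 6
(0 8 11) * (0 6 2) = [8, 1, 0, 3, 4, 5, 2, 7, 11, 9, 10, 6] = (0 8 11 6 2)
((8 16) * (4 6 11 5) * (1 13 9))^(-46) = ((1 13 9)(4 6 11 5)(8 16))^(-46) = (16)(1 9 13)(4 11)(5 6)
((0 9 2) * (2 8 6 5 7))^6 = (0 2 7 5 6 8 9)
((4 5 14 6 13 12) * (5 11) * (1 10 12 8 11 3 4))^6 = ((1 10 12)(3 4)(5 14 6 13 8 11))^6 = (14)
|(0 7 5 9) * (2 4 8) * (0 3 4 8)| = |(0 7 5 9 3 4)(2 8)| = 6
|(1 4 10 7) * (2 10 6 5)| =7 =|(1 4 6 5 2 10 7)|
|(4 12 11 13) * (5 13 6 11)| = |(4 12 5 13)(6 11)| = 4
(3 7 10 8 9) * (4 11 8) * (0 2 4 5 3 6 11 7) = (0 2 4 7 10 5 3)(6 11 8 9) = [2, 1, 4, 0, 7, 3, 11, 10, 9, 6, 5, 8]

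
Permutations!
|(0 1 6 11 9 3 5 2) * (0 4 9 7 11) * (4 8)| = 6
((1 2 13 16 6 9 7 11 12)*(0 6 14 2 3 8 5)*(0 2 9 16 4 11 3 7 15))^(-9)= ((0 6 16 14 9 15)(1 7 3 8 5 2 13 4 11 12))^(-9)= (0 14)(1 7 3 8 5 2 13 4 11 12)(6 9)(15 16)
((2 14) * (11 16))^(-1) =(2 14)(11 16)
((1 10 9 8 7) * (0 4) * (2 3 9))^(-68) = ((0 4)(1 10 2 3 9 8 7))^(-68) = (1 2 9 7 10 3 8)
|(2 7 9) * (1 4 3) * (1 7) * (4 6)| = 7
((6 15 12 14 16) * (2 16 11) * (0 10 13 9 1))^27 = (0 13 1 10 9)(2 11 14 12 15 6 16)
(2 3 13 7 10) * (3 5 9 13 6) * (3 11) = [0, 1, 5, 6, 4, 9, 11, 10, 8, 13, 2, 3, 12, 7] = (2 5 9 13 7 10)(3 6 11)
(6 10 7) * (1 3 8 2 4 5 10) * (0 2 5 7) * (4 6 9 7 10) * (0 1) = [2, 3, 6, 8, 10, 4, 0, 9, 5, 7, 1] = (0 2 6)(1 3 8 5 4 10)(7 9)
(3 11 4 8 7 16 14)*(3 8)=(3 11 4)(7 16 14 8)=[0, 1, 2, 11, 3, 5, 6, 16, 7, 9, 10, 4, 12, 13, 8, 15, 14]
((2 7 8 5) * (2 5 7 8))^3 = ((2 8 7))^3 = (8)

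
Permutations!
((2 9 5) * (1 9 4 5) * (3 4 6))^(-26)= (9)(2 5 4 3 6)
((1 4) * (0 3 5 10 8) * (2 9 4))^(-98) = ((0 3 5 10 8)(1 2 9 4))^(-98) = (0 5 8 3 10)(1 9)(2 4)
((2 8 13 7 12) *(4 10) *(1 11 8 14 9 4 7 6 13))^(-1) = (1 8 11)(2 12 7 10 4 9 14)(6 13)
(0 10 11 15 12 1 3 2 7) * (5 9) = (0 10 11 15 12 1 3 2 7)(5 9) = [10, 3, 7, 2, 4, 9, 6, 0, 8, 5, 11, 15, 1, 13, 14, 12]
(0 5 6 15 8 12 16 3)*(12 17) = (0 5 6 15 8 17 12 16 3) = [5, 1, 2, 0, 4, 6, 15, 7, 17, 9, 10, 11, 16, 13, 14, 8, 3, 12]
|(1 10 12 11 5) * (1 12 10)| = |(5 12 11)| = 3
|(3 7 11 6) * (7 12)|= |(3 12 7 11 6)|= 5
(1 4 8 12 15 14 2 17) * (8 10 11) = (1 4 10 11 8 12 15 14 2 17) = [0, 4, 17, 3, 10, 5, 6, 7, 12, 9, 11, 8, 15, 13, 2, 14, 16, 1]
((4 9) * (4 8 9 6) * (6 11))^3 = ((4 11 6)(8 9))^3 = (11)(8 9)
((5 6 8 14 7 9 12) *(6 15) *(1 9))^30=(1 5 8)(6 7 12)(9 15 14)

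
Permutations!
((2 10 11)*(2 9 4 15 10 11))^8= ((2 11 9 4 15 10))^8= (2 9 15)(4 10 11)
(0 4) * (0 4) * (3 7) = (3 7) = [0, 1, 2, 7, 4, 5, 6, 3]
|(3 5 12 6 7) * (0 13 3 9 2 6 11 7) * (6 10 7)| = |(0 13 3 5 12 11 6)(2 10 7 9)| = 28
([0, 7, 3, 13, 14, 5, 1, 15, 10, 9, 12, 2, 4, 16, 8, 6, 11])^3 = (1 6 15 7)(2 16 3 11 13)(4 10 14 12 8)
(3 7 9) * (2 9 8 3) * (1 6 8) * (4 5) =(1 6 8 3 7)(2 9)(4 5) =[0, 6, 9, 7, 5, 4, 8, 1, 3, 2]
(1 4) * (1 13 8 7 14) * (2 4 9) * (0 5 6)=(0 5 6)(1 9 2 4 13 8 7 14)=[5, 9, 4, 3, 13, 6, 0, 14, 7, 2, 10, 11, 12, 8, 1]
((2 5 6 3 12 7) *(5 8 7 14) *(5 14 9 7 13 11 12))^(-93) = ((14)(2 8 13 11 12 9 7)(3 5 6))^(-93) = (14)(2 9 11 8 7 12 13)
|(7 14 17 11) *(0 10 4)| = |(0 10 4)(7 14 17 11)| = 12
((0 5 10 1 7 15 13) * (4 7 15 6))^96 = ((0 5 10 1 15 13)(4 7 6))^96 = (15)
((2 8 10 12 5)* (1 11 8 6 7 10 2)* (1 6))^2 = ((1 11 8 2)(5 6 7 10 12))^2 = (1 8)(2 11)(5 7 12 6 10)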